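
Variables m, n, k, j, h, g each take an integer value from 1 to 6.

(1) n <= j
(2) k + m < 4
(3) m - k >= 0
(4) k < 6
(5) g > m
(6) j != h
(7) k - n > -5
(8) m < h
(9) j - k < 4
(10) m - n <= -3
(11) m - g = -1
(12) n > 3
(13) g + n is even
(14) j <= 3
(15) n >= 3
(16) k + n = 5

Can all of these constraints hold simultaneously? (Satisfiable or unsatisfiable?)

From constraint 12: n ≥ 4. From constraints 1 and 14: n ≤ j and j ≤ 3, so n ≤ 3. But 3 < 4, so no value of n works.

Unsatisfiable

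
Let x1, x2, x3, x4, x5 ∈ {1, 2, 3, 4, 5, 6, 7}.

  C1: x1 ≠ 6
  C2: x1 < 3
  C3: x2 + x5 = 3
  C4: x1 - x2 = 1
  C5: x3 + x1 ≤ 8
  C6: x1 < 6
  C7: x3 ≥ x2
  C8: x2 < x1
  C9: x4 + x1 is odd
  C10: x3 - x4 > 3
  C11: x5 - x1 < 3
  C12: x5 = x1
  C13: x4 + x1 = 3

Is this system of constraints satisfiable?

Satisfiable

The assignment x1 = 2, x2 = 1, x3 = 5, x4 = 1, x5 = 2 works:
  constraint 3 holds since x2 + x5 = 3.
  constraint 4 holds since x1 - x2 = 1.
The rest check out directly.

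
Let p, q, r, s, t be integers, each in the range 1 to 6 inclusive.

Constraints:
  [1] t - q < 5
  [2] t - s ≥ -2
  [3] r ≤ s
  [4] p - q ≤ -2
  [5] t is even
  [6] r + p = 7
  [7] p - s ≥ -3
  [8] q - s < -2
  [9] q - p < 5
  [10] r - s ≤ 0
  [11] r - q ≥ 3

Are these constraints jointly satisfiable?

Unsatisfiable

Constraints 4, 7, 10, and 11 give s − r ≥ 0, r − q ≥ 3, q − p ≥ 2, p − s ≥ -3.
Adding all 4 inequalities: the left sides telescope to 0, and the right sides sum to 0 + 3 + 2 + (-3) = 2. So 0 ≥ 2, which is false.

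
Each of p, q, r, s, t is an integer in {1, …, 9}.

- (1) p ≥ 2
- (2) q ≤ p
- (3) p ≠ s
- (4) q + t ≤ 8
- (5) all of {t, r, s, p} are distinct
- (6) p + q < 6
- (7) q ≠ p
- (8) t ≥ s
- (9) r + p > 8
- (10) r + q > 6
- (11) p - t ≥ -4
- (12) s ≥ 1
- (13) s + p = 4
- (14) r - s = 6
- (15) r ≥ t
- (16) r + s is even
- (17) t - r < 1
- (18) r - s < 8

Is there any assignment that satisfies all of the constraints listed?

Satisfiable

The assignment p = 3, q = 1, r = 7, s = 1, t = 5 works:
  constraint 4 holds since q + t = 6.
  constraint 6 holds since p + q = 4.
The rest check out directly.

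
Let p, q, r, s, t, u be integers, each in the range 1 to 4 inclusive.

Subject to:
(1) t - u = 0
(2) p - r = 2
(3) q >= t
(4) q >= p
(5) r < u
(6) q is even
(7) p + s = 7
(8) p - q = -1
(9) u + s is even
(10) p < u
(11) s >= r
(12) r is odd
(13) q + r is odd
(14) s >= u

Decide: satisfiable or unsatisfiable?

Satisfiable

Take p = 3, q = 4, r = 1, s = 4, t = 4, u = 4. Then constraint 1: t - u = 0; constraint 2: p - r = 2, and every other listed constraint is also met.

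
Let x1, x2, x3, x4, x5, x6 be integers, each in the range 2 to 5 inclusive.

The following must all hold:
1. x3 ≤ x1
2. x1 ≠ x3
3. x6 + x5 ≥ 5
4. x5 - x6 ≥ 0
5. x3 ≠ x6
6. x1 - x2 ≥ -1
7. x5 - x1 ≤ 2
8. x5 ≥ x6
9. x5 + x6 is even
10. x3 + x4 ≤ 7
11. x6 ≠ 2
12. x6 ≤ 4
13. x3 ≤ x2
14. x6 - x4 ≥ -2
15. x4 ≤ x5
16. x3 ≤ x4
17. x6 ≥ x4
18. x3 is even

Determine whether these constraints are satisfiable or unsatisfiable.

Take x1 = 3, x2 = 3, x3 = 2, x4 = 4, x5 = 4, x6 = 4. Then constraint 3: x6 + x5 = 8; constraint 4: x5 - x6 = 0; constraint 6: x1 - x2 = 0, and every other listed constraint is also met.

Satisfiable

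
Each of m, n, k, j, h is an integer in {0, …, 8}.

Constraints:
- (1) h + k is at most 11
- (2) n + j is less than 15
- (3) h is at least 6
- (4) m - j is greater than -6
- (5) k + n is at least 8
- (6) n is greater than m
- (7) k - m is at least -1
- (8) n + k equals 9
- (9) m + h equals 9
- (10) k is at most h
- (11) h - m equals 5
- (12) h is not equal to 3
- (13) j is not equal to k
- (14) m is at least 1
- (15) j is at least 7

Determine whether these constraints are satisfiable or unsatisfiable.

One satisfying assignment is m = 2, n = 6, k = 3, j = 7, h = 7.
For the less obvious constraints — constraint 1: h + k = 10; constraint 2: n + j = 13; constraint 4: m - j = -5 — and the others hold by inspection.

Satisfiable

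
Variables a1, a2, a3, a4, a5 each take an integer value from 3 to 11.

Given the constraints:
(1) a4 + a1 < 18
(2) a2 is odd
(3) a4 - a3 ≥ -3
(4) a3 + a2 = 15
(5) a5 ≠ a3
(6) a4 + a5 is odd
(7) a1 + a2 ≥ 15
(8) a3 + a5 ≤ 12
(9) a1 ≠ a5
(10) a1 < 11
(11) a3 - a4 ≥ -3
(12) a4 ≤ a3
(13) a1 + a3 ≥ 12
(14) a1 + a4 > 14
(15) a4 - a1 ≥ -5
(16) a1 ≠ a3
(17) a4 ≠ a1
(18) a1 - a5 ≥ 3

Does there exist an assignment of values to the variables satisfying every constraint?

Try a1 = 9, a2 = 9, a3 = 6, a4 = 6, a5 = 5.
Check constraint 1: a4 + a1 = 15; constraint 3: a4 - a3 = 0; constraint 4: a3 + a2 = 15. The remaining constraints are straightforward to verify.

Satisfiable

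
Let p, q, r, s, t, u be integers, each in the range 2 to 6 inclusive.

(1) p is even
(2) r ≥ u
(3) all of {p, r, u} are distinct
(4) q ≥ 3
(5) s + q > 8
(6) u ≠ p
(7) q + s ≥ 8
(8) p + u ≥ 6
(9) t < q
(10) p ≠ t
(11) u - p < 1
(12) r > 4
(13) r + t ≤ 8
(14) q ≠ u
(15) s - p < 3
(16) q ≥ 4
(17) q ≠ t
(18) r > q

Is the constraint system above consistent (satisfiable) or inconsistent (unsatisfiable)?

Take p = 4, q = 4, r = 5, s = 5, t = 2, u = 2. Then constraint 5: s + q = 9; constraint 7: q + s = 9; constraint 8: p + u = 6, and every other listed constraint is also met.

Satisfiable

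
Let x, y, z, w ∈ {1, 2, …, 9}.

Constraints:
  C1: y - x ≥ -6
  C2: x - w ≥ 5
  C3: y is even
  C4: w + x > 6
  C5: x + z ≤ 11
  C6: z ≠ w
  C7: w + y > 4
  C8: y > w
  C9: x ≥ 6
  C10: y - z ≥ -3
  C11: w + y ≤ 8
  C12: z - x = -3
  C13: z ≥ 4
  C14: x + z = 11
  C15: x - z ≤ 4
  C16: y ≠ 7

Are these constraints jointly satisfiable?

Satisfiable

Take x = 7, y = 4, z = 4, w = 2. Then constraint 1: y - x = -3; constraint 2: x - w = 5, and every other listed constraint is also met.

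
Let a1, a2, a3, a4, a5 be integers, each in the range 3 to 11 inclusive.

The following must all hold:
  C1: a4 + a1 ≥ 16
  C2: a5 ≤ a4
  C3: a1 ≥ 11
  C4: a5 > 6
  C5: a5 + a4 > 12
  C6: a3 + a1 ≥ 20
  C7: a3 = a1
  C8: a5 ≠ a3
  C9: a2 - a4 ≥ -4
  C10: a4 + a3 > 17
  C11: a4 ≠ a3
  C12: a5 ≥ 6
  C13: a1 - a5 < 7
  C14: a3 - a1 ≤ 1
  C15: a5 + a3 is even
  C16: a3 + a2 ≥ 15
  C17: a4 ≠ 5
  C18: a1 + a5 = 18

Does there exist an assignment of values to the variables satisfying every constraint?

Setting (a1, a2, a3, a4, a5) = (11, 7, 11, 8, 7) satisfies everything: constraint 1: a4 + a1 = 19; constraint 5: a5 + a4 = 15; constraint 6: a3 + a1 = 22, and the others follow.

Satisfiable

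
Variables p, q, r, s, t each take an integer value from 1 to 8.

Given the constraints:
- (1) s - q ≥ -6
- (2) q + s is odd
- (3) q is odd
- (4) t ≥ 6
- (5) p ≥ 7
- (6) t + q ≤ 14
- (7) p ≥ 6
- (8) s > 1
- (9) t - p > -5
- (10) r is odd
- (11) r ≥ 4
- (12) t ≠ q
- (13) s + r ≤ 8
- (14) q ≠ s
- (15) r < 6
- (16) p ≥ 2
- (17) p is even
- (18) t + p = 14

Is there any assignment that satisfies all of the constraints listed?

Satisfiable

Setting (p, q, r, s, t) = (8, 7, 5, 2, 6) satisfies everything: constraint 1: s - q = -5; constraint 6: t + q = 13; constraint 9: t - p = -2, and the others follow.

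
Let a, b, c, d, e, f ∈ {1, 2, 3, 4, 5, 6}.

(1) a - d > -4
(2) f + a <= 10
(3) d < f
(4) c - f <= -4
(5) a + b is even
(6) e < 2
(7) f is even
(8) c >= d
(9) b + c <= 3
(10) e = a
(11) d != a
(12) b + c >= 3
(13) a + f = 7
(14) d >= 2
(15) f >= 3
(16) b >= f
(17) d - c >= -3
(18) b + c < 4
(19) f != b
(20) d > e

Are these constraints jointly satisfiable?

Unsatisfiable

From constraints 15 and 16: b ≥ f ≥ 3. From constraints 8 and 14: c ≥ d ≥ 2. Hence b + c ≥ 5. But constraint 9 requires b + c ≤ 3, and 3 < 5. Contradiction.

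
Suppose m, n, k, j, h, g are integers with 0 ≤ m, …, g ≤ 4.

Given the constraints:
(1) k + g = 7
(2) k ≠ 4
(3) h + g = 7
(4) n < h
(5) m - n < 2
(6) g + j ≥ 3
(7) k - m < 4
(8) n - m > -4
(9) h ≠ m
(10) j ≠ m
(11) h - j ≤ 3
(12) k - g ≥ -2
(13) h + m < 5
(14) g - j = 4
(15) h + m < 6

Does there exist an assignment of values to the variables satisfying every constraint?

Try m = 1, n = 0, k = 3, j = 0, h = 3, g = 4.
Check constraint 1: k + g = 7; constraint 3: h + g = 7. The remaining constraints are straightforward to verify.

Satisfiable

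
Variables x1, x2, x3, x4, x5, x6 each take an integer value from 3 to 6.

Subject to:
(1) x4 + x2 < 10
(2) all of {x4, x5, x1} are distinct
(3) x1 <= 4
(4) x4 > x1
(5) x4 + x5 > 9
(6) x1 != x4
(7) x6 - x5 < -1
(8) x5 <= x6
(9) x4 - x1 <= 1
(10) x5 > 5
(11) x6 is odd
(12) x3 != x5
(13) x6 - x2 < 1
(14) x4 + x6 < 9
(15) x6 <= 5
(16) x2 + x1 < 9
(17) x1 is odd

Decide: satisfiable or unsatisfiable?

From constraint 10: x5 ≥ 6. From constraints 8 and 15: x5 ≤ x6 and x6 ≤ 5, so x5 ≤ 5. But 5 < 6, so no value of x5 works.

Unsatisfiable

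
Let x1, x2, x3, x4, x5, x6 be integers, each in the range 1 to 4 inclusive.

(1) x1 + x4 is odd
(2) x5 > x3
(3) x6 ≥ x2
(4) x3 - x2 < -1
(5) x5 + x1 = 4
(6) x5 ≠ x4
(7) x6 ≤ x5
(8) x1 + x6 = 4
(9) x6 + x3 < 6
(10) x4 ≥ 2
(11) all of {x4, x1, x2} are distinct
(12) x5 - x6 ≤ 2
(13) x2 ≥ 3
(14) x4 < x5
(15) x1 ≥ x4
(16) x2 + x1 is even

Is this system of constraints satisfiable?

From constraints 10 and 15: x1 ≥ x4 ≥ 2. From constraints 3 and 13: x6 ≥ x2 ≥ 3. Hence x1 + x6 ≥ 5. But constraint 8 requires x1 + x6 = 4, and 4 < 5. Contradiction.

Unsatisfiable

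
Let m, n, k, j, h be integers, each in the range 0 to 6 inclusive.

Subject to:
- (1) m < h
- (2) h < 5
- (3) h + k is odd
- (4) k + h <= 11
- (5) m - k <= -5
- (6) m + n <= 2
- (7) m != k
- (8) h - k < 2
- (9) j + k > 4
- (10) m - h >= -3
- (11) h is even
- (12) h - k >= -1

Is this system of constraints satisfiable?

Constraints 5, 10, and 12 give k − m ≥ 5, m − h ≥ -3, h − k ≥ -1.
Adding all 3 inequalities: the left sides telescope to 0, and the right sides sum to 5 + (-3) + (-1) = 1. So 0 ≥ 1, which is false.

Unsatisfiable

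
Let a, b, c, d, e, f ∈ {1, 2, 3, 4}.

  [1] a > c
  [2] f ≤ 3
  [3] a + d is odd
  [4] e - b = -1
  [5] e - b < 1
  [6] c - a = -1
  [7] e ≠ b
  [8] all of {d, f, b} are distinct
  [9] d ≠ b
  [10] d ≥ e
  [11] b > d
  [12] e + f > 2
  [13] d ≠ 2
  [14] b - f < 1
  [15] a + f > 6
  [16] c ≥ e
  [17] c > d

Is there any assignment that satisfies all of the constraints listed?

Satisfiable

Try a = 4, b = 2, c = 3, d = 1, e = 1, f = 3.
Check constraint 4: e - b = -1; constraint 5: e - b = -1; constraint 6: c - a = -1. The remaining constraints are straightforward to verify.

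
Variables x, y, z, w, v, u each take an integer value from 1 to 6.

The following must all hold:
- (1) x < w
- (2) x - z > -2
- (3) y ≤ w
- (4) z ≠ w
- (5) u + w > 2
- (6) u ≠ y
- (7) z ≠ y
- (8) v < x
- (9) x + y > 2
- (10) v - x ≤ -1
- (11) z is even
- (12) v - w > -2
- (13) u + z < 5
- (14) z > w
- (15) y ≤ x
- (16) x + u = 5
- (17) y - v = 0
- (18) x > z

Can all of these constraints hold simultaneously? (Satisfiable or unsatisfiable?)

Constraints 1, 14, and 18 give w < z, z < x, x < w. Chaining: w < z < x < w, which forces w < w — impossible.

Unsatisfiable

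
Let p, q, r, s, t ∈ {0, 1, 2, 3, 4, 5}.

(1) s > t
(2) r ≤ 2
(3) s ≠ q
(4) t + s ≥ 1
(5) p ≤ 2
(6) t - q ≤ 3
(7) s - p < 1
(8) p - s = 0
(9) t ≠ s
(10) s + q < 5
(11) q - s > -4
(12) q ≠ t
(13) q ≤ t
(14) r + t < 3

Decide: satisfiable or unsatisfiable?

Take p = 2, q = 0, r = 0, s = 2, t = 1. Then constraint 4: t + s = 3; constraint 6: t - q = 1, and every other listed constraint is also met.

Satisfiable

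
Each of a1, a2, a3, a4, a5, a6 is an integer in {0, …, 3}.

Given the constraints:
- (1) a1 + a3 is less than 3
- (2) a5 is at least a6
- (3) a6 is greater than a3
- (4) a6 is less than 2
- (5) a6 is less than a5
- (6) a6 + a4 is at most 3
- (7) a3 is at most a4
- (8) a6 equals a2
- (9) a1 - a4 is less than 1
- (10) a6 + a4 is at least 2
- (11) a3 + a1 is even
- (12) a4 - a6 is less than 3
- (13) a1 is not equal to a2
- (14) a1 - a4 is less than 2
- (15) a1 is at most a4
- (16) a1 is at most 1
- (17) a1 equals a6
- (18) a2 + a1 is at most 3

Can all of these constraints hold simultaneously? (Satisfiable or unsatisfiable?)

Unsatisfiable

From constraints 8 and 17, a1 = a6 = a2, so a1 = a2. But constraint 13 says a1 ≠ a2. Contradiction.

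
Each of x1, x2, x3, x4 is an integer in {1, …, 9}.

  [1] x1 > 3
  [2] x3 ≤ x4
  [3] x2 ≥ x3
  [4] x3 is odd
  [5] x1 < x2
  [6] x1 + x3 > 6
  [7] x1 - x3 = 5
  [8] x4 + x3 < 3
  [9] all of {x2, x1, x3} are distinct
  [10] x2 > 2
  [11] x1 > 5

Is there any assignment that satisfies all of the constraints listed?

Take x1 = 6, x2 = 9, x3 = 1, x4 = 1. Then constraint 6: x1 + x3 = 7; constraint 7: x1 - x3 = 5, and every other listed constraint is also met.

Satisfiable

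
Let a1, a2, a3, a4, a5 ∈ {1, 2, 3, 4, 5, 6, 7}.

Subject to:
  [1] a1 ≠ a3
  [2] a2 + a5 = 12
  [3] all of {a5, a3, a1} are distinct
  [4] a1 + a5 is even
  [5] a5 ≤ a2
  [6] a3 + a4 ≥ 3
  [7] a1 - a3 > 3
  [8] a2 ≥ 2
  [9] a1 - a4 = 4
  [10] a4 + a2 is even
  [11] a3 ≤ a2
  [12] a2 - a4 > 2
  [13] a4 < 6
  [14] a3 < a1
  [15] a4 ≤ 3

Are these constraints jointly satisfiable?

Satisfiable

Try a1 = 7, a2 = 7, a3 = 3, a4 = 3, a5 = 5.
Check constraint 2: a2 + a5 = 12; constraint 6: a3 + a4 = 6; constraint 7: a1 - a3 = 4. The remaining constraints are straightforward to verify.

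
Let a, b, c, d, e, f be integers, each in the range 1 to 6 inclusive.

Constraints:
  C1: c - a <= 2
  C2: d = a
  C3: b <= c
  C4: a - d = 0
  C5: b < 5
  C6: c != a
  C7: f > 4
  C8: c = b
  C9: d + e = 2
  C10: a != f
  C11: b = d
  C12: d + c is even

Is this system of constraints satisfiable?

Unsatisfiable

From constraints 2, 8, and 11, c = b = d = a, so c = a. But constraint 6 says c ≠ a. Contradiction.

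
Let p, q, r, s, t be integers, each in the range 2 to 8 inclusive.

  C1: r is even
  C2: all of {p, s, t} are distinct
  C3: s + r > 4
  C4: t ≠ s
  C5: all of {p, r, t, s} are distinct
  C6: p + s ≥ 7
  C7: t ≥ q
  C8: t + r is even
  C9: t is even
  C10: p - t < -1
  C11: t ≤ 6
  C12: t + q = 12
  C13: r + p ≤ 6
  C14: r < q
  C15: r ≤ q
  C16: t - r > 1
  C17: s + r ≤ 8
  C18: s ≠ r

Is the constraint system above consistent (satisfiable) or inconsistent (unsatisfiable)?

Satisfiable

Setting (p, q, r, s, t) = (4, 6, 2, 5, 6) satisfies everything: constraint 3: s + r = 7; constraint 6: p + s = 9; constraint 10: p - t = -2, and the others follow.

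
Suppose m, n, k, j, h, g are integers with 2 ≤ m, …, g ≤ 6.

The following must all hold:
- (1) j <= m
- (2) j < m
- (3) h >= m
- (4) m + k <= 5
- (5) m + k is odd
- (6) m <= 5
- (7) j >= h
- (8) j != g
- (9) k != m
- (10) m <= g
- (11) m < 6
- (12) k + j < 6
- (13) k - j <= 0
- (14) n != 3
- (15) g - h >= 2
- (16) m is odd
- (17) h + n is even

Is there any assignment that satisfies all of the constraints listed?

Unsatisfiable

Constraints 2, 3, and 7 give h ≤ j, j < m, m ≤ h. Chaining: h ≤ j < m ≤ h, which forces h < h — impossible.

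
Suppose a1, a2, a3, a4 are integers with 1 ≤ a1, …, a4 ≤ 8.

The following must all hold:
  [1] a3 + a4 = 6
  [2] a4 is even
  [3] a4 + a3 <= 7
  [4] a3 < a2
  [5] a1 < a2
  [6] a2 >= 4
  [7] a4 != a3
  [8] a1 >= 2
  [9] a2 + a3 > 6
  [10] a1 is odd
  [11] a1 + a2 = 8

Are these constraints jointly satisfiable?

Satisfiable

Try a1 = 3, a2 = 5, a3 = 4, a4 = 2.
Check constraint 1: a3 + a4 = 6; constraint 3: a4 + a3 = 6. The remaining constraints are straightforward to verify.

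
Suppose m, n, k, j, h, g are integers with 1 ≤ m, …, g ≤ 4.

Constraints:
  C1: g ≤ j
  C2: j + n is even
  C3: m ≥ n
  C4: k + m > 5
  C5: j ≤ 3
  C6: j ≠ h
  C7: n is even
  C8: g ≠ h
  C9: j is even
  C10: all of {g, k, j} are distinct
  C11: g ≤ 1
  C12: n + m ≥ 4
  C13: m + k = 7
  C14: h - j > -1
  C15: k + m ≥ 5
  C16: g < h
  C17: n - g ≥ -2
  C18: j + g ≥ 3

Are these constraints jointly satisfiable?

Take m = 4, n = 2, k = 3, j = 2, h = 4, g = 1. Then constraint 4: k + m = 7; constraint 12: n + m = 6; constraint 13: m + k = 7, and every other listed constraint is also met.

Satisfiable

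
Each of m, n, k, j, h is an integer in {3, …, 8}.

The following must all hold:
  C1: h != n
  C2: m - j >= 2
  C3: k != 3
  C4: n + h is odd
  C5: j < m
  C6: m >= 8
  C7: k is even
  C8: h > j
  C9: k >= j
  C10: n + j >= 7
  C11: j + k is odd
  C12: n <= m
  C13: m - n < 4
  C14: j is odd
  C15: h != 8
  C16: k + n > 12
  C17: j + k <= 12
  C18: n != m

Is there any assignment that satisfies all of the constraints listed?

One satisfying assignment is m = 8, n = 7, k = 8, j = 3, h = 6.
For the less obvious constraints — constraint 2: m - j = 5; constraint 10: n + j = 10 — and the others hold by inspection.

Satisfiable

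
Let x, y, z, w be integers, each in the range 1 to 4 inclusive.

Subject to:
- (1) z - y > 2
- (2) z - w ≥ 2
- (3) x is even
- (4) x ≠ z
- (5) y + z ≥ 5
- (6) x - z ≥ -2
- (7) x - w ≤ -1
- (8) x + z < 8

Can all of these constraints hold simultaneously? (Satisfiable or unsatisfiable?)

Unsatisfiable

Constraints 2, 6, and 7 give z − w ≥ 2, w − x ≥ 1, x − z ≥ -2.
Adding all 3 inequalities: the left sides telescope to 0, and the right sides sum to 2 + 1 + (-2) = 1. So 0 ≥ 1, which is false.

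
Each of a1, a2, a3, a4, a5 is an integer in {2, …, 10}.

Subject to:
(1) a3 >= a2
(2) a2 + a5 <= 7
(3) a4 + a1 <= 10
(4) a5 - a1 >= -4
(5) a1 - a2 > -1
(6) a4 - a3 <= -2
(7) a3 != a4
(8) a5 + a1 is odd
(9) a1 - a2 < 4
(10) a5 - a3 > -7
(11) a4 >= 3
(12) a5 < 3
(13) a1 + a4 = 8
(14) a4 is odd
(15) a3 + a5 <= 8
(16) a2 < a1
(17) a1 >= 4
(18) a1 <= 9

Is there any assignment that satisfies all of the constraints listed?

Setting (a1, a2, a3, a4, a5) = (5, 3, 6, 3, 2) satisfies everything: constraint 2: a2 + a5 = 5; constraint 3: a4 + a1 = 8, and the others follow.

Satisfiable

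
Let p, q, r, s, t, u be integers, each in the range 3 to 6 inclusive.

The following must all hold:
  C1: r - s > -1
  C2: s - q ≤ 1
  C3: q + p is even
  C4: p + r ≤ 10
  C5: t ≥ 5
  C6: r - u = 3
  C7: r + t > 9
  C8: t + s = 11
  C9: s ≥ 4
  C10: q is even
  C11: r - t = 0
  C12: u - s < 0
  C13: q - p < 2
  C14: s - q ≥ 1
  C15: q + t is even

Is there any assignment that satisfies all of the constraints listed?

Setting (p, q, r, s, t, u) = (4, 4, 6, 5, 6, 3) satisfies everything: constraint 1: r - s = 1; constraint 2: s - q = 1, and the others follow.

Satisfiable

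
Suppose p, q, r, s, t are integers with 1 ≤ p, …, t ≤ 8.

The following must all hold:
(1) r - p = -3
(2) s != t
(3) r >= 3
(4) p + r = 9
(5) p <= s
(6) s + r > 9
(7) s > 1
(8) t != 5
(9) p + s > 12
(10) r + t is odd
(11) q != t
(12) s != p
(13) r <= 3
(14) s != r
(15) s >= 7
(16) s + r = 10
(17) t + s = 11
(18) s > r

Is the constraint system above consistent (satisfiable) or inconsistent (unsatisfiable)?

Setting (p, q, r, s, t) = (6, 1, 3, 7, 4) satisfies everything: constraint 1: r - p = -3; constraint 4: p + r = 9; constraint 6: s + r = 10, and the others follow.

Satisfiable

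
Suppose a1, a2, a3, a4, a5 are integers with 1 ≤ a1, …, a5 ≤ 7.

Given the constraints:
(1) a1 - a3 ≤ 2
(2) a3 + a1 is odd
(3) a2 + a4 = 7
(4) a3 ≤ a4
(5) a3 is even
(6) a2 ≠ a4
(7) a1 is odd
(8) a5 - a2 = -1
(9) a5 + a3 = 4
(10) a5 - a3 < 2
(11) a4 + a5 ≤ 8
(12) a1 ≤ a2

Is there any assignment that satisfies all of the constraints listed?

Setting (a1, a2, a3, a4, a5) = (1, 3, 2, 4, 2) satisfies everything: constraint 1: a1 - a3 = -1; constraint 3: a2 + a4 = 7, and the others follow.

Satisfiable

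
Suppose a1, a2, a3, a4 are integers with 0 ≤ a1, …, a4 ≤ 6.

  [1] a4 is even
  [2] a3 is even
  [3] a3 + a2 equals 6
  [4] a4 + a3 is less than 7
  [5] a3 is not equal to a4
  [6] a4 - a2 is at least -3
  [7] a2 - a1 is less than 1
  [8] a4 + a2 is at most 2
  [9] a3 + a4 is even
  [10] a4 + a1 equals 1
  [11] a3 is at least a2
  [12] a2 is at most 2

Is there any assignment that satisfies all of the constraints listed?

The assignment a1 = 1, a2 = 0, a3 = 6, a4 = 0 works:
  constraint 3 holds since a3 + a2 = 6.
  constraint 4 holds since a4 + a3 = 6.
  constraint 6 holds since a4 - a2 = 0.
The rest check out directly.

Satisfiable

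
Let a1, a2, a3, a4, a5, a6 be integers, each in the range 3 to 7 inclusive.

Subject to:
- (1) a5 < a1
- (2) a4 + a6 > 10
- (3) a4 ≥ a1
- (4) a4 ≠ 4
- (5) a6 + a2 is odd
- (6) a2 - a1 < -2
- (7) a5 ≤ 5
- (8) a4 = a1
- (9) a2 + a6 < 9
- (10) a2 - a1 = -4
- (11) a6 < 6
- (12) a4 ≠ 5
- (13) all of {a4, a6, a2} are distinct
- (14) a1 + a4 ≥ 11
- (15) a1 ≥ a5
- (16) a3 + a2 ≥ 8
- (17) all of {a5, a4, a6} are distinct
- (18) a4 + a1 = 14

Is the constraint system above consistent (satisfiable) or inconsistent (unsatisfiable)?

Try a1 = 7, a2 = 3, a3 = 7, a4 = 7, a5 = 3, a6 = 4.
Check constraint 2: a4 + a6 = 11; constraint 6: a2 - a1 = -4; constraint 9: a2 + a6 = 7. The remaining constraints are straightforward to verify.

Satisfiable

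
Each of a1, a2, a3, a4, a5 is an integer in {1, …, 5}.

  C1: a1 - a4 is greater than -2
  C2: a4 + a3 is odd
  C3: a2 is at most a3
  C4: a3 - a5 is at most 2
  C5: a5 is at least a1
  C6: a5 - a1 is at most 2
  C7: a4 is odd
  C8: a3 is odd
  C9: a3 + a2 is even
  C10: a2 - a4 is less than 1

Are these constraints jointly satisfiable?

Constraint 7 makes a4 odd and constraint 8 makes a3 odd, so a4 + a3 must be even. Constraint 2 says a4 + a3 is odd — contradiction.

Unsatisfiable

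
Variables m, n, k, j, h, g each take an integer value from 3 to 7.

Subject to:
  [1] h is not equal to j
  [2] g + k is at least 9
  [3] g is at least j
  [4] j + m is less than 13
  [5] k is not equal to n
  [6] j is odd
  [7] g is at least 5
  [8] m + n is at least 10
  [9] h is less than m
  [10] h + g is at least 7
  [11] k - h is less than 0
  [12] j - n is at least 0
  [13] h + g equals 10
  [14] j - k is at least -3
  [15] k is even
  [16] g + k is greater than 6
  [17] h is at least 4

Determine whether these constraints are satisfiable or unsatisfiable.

The assignment m = 7, n = 3, k = 4, j = 3, h = 5, g = 5 works:
  constraint 2 holds since g + k = 9.
  constraint 4 holds since j + m = 10.
  constraint 8 holds since m + n = 10.
The rest check out directly.

Satisfiable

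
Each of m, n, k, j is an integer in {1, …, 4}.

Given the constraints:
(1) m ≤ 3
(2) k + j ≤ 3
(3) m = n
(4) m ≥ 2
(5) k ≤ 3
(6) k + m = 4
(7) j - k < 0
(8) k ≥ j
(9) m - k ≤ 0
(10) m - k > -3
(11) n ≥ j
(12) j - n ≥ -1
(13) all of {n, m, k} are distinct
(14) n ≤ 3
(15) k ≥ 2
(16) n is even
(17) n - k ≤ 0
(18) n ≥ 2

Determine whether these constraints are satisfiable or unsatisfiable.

Unsatisfiable

Constraints 1, 4, 5, 14, 15, and 18 confine each of n, m, k to the 2 values {2, 3}.
Constraint 13 requires all 3 of them to be distinct, but only 2 values are available — impossible by the pigeonhole principle.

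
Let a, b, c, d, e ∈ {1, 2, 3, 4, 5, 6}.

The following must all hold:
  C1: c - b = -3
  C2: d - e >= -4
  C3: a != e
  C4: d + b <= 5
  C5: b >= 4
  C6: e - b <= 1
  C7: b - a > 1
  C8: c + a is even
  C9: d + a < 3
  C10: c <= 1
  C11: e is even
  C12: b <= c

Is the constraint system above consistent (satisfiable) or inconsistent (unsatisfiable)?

Unsatisfiable

From constraint 5: b ≥ 4. From constraints 10 and 12: b ≤ c and c ≤ 1, so b ≤ 1. But 1 < 4, so no value of b works.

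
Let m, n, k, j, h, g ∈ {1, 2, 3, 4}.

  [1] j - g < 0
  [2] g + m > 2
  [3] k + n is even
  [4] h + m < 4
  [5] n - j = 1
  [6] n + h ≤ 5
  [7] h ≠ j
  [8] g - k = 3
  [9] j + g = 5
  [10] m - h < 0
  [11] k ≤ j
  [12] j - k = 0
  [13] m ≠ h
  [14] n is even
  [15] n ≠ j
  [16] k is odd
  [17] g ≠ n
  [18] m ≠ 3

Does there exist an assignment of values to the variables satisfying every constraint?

Unsatisfiable

Constraint 16 makes k odd and constraint 14 makes n even, so k + n must be odd. Constraint 3 says k + n is even — contradiction.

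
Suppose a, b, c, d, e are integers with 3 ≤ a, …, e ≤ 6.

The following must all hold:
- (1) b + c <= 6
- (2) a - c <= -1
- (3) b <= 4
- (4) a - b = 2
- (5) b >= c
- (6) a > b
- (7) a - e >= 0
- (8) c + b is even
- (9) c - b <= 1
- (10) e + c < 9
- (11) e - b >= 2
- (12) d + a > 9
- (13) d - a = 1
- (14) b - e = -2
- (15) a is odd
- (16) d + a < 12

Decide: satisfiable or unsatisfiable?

Constraints 2, 7, 9, and 11 give e − b ≥ 2, b − c ≥ -1, c − a ≥ 1, a − e ≥ 0.
Adding all 4 inequalities: the left sides telescope to 0, and the right sides sum to 2 + (-1) + 1 + 0 = 2. So 0 ≥ 2, which is false.

Unsatisfiable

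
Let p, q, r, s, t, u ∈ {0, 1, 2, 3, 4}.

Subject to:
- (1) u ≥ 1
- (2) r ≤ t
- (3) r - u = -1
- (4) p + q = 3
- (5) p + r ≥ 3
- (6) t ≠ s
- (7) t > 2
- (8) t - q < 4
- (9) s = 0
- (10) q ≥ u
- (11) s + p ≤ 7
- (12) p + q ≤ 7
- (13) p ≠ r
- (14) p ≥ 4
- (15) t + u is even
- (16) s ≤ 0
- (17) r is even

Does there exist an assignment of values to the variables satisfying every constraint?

Unsatisfiable

From constraint 14: p ≥ 4. From constraints 1 and 10: q ≥ u ≥ 1. Hence p + q ≥ 5. But constraint 4 requires p + q = 3, and 3 < 5. Contradiction.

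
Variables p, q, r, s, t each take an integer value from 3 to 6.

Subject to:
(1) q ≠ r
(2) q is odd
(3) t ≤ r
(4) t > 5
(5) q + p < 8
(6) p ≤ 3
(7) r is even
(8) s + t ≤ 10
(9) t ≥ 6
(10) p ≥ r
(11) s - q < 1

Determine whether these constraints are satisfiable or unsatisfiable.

From constraints 3 and 9: r ≥ t and t ≥ 6, so r ≥ 6. From constraints 6 and 10: r ≤ p and p ≤ 3, so r ≤ 3. But 3 < 6, so no value of r works.

Unsatisfiable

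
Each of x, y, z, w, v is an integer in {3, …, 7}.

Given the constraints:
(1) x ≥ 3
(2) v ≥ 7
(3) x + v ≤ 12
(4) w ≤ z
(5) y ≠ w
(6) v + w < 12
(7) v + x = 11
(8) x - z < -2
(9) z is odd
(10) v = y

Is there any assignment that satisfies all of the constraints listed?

Try x = 4, y = 7, z = 7, w = 4, v = 7.
Check constraint 3: x + v = 11; constraint 6: v + w = 11. The remaining constraints are straightforward to verify.

Satisfiable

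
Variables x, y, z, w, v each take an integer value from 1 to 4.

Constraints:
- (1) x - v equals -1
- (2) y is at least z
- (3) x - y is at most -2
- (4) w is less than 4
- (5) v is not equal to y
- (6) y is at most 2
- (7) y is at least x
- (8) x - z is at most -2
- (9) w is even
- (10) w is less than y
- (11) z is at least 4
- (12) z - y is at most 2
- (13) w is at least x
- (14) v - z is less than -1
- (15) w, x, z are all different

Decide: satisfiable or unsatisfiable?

Unsatisfiable

From constraints 2 and 11: y ≥ z and z ≥ 4, so y ≥ 4. From constraint 6: y ≤ 2. But 2 < 4, so no value of y works.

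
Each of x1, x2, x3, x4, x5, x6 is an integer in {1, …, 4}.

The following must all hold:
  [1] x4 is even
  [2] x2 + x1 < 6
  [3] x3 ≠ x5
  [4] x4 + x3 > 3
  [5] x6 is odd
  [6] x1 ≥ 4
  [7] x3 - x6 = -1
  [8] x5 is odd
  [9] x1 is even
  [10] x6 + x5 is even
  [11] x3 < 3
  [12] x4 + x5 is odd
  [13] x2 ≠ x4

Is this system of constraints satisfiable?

Satisfiable

Setting (x1, x2, x3, x4, x5, x6) = (4, 1, 2, 4, 3, 3) satisfies everything: constraint 2: x2 + x1 = 5; constraint 4: x4 + x3 = 6, and the others follow.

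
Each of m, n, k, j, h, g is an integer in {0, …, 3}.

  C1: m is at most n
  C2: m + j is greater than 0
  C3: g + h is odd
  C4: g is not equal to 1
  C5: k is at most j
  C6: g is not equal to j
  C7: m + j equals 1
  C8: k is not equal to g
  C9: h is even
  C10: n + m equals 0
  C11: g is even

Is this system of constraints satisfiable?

Unsatisfiable

Constraint 11 makes g even and constraint 9 makes h even, so g + h must be even. Constraint 3 says g + h is odd — contradiction.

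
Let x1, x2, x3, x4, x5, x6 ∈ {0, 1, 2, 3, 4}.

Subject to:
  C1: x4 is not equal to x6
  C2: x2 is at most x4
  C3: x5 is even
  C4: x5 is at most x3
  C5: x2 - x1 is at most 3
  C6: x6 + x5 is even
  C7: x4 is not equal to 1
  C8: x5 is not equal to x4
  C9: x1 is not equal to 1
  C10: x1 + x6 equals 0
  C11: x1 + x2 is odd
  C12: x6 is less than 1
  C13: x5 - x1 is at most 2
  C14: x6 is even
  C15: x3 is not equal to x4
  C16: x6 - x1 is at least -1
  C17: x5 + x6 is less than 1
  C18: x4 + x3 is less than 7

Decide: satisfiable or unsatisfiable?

The assignment x1 = 0, x2 = 3, x3 = 2, x4 = 3, x5 = 0, x6 = 0 works:
  constraint 5 holds since x2 - x1 = 3.
  constraint 10 holds since x1 + x6 = 0.
  constraint 13 holds since x5 - x1 = 0.
The rest check out directly.

Satisfiable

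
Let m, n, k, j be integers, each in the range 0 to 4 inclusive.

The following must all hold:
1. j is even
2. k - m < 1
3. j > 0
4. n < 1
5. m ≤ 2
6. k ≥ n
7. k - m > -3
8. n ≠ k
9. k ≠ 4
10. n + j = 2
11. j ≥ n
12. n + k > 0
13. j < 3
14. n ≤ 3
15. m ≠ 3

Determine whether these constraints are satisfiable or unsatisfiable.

Satisfiable

Take m = 2, n = 0, k = 2, j = 2. Then constraint 2: k - m = 0; constraint 7: k - m = 0; constraint 10: n + j = 2, and every other listed constraint is also met.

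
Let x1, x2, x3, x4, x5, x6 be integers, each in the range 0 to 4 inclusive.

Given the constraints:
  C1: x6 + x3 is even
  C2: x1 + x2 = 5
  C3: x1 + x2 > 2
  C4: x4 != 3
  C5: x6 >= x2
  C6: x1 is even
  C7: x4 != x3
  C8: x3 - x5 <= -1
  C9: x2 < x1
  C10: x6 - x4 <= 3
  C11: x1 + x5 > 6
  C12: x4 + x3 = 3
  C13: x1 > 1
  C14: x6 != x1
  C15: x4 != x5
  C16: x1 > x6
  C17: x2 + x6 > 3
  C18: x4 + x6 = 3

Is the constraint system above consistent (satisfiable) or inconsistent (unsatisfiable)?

Satisfiable

Take x1 = 4, x2 = 1, x3 = 3, x4 = 0, x5 = 4, x6 = 3. Then constraint 2: x1 + x2 = 5; constraint 3: x1 + x2 = 5, and every other listed constraint is also met.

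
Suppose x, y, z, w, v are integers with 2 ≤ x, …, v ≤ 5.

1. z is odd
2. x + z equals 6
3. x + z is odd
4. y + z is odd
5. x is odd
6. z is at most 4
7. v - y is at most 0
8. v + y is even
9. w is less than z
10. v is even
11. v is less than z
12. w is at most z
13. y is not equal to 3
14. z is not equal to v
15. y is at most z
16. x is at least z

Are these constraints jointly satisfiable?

Unsatisfiable

Constraint 5 makes x odd and constraint 1 makes z odd, so x + z must be even. Constraint 3 says x + z is odd — contradiction.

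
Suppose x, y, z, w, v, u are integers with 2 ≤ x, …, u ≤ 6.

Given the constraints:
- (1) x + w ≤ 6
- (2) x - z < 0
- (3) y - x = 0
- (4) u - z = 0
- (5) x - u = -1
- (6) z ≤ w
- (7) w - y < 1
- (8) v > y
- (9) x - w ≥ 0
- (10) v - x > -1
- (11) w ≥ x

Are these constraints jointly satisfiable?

Constraints 2, 6, and 9 give w ≤ x, x < z, z ≤ w. Chaining: w ≤ x < z ≤ w, which forces w < w — impossible.

Unsatisfiable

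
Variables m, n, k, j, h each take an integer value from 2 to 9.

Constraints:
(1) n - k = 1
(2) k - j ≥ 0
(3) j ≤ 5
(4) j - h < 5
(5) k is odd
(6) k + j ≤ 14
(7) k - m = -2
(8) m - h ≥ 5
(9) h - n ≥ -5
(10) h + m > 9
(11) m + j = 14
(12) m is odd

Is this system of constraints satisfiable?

Satisfiable

Try m = 9, n = 8, k = 7, j = 5, h = 3.
Check constraint 1: n - k = 1; constraint 2: k - j = 2; constraint 4: j - h = 2. The remaining constraints are straightforward to verify.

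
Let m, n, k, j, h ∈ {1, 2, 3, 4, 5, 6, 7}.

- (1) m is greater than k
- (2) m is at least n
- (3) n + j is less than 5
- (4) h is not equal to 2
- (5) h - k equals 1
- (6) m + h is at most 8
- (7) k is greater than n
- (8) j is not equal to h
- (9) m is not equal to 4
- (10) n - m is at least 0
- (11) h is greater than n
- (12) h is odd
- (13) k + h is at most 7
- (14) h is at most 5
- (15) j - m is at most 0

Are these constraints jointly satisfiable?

Constraints 1, 7, and 10 give k < m, m ≤ n, n < k. Chaining: k < m ≤ n < k, which forces k < k — impossible.

Unsatisfiable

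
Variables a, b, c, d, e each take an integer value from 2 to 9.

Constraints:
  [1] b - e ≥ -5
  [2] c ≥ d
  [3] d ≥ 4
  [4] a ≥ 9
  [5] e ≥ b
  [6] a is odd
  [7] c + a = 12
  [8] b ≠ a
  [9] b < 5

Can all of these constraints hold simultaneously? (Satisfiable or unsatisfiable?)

From constraints 2 and 3: c ≥ d ≥ 4. From constraint 4: a ≥ 9. Hence c + a ≥ 13. But constraint 7 requires c + a = 12, and 12 < 13. Contradiction.

Unsatisfiable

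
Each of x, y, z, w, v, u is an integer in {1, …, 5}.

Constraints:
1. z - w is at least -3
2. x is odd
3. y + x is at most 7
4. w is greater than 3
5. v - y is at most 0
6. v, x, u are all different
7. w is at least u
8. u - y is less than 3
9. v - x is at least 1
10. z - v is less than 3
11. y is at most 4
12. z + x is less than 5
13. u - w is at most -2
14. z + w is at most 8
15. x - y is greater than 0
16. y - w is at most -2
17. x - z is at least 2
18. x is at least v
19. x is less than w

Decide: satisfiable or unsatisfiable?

Constraints 1, 5, 9, 16, and 17 give v − x ≥ 1, x − z ≥ 2, z − w ≥ -3, w − y ≥ 2, y − v ≥ 0.
Adding all 5 inequalities: the left sides telescope to 0, and the right sides sum to 1 + 2 + (-3) + 2 + 0 = 2. So 0 ≥ 2, which is false.

Unsatisfiable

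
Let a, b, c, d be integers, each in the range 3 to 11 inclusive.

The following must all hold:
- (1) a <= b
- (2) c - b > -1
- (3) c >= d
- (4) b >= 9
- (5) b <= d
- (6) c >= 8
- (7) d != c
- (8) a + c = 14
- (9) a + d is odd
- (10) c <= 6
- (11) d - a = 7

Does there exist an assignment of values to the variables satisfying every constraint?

Unsatisfiable

From constraints 4 and 5: d ≥ b and b ≥ 9, so d ≥ 9. From constraints 3 and 10: d ≤ c and c ≤ 6, so d ≤ 6. But 6 < 9, so no value of d works.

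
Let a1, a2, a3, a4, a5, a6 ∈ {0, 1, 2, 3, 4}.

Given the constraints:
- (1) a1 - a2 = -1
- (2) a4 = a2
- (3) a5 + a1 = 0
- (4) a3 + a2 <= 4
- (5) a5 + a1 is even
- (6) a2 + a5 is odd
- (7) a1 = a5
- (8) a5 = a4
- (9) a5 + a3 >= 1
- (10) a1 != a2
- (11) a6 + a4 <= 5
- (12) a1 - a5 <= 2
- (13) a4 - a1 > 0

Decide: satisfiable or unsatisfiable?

Unsatisfiable

From constraints 2, 7, and 8, a1 = a5 = a4 = a2, so a1 = a2. But constraint 10 says a1 ≠ a2. Contradiction.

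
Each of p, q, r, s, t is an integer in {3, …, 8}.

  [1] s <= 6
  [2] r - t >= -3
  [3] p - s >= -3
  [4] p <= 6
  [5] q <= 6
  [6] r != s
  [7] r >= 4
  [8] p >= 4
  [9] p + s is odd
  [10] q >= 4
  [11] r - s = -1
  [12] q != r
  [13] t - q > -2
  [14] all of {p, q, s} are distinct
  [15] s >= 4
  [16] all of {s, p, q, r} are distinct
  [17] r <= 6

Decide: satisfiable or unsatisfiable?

Unsatisfiable

Constraints 1, 4, 5, 7, 8, 10, 15, and 17 confine each of s, p, q, r to the 3 values {4, …, 6}.
Constraint 16 requires all 4 of them to be distinct, but only 3 values are available — impossible by the pigeonhole principle.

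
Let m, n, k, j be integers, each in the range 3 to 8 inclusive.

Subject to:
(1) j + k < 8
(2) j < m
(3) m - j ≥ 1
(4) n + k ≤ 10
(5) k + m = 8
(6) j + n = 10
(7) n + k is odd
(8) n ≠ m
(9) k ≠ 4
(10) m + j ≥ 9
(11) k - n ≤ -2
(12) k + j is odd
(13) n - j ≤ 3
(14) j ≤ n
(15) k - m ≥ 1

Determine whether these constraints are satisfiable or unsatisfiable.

Constraints 3, 11, 13, and 15 give j − n ≥ -3, n − k ≥ 2, k − m ≥ 1, m − j ≥ 1.
Adding all 4 inequalities: the left sides telescope to 0, and the right sides sum to (-3) + 2 + 1 + 1 = 1. So 0 ≥ 1, which is false.

Unsatisfiable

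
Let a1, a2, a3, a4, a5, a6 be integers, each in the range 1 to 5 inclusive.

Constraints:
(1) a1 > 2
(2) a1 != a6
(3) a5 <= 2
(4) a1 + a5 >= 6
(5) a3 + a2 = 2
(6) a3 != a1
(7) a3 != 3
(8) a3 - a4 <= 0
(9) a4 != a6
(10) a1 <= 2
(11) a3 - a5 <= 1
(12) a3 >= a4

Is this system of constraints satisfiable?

Unsatisfiable

From constraint 10: a1 ≤ 2. From constraint 3: a5 ≤ 2. Hence a1 + a5 ≤ 4. But constraint 4 requires a1 + a5 ≥ 6, and 6 > 4. Contradiction.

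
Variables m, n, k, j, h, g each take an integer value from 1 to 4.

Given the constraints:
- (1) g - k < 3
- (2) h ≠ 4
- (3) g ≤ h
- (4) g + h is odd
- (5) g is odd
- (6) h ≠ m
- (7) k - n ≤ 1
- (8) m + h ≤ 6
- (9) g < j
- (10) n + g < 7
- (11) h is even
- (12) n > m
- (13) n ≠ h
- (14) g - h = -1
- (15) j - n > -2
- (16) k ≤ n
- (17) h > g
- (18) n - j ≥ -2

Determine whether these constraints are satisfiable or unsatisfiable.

Satisfiable

Setting (m, n, k, j, h, g) = (1, 3, 1, 4, 2, 1) satisfies everything: constraint 1: g - k = 0; constraint 7: k - n = -2; constraint 8: m + h = 3, and the others follow.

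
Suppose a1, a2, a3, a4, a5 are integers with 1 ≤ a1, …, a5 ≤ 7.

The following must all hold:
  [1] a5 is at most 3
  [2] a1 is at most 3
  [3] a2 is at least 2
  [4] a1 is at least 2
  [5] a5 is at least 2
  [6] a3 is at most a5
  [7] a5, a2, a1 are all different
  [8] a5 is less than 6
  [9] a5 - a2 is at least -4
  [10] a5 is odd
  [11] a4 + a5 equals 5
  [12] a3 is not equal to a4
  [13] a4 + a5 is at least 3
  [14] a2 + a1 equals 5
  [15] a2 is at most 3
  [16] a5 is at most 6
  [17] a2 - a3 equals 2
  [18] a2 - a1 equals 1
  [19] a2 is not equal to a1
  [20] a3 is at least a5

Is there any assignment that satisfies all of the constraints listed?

Constraints 1, 2, 3, 4, 5, and 15 confine each of a5, a2, a1 to the 2 values {2, 3}.
Constraint 7 requires all 3 of them to be distinct, but only 2 values are available — impossible by the pigeonhole principle.

Unsatisfiable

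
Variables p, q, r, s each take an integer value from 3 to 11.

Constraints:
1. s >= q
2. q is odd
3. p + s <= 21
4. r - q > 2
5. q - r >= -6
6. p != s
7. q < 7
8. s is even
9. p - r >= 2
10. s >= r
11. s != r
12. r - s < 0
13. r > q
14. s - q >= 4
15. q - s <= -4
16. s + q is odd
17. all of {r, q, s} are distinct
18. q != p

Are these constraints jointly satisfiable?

Try p = 11, q = 3, r = 7, s = 10.
Check constraint 3: p + s = 21; constraint 4: r - q = 4. The remaining constraints are straightforward to verify.

Satisfiable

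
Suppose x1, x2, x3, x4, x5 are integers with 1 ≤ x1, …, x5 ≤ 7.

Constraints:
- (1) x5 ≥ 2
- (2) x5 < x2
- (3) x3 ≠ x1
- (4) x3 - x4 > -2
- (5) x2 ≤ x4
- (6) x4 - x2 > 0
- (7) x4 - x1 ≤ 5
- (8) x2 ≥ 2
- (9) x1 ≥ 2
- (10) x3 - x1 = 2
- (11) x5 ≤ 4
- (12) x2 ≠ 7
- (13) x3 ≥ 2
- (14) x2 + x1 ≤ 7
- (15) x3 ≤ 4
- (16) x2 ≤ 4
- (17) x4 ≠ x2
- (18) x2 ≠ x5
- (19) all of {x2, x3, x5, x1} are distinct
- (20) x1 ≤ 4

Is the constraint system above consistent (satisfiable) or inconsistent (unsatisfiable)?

Unsatisfiable

Constraints 1, 8, 9, 11, 13, 15, 16, and 20 confine each of x2, x3, x5, x1 to the 3 values {2, …, 4}.
Constraint 19 requires all 4 of them to be distinct, but only 3 values are available — impossible by the pigeonhole principle.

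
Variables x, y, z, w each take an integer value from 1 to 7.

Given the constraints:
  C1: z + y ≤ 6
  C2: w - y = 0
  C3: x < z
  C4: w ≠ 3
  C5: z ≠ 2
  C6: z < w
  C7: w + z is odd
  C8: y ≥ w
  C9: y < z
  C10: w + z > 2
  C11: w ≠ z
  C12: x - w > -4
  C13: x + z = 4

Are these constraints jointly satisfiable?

Unsatisfiable

Constraints 6, 8, and 9 give z < w, w ≤ y, y < z. Chaining: z < w ≤ y < z, which forces z < z — impossible.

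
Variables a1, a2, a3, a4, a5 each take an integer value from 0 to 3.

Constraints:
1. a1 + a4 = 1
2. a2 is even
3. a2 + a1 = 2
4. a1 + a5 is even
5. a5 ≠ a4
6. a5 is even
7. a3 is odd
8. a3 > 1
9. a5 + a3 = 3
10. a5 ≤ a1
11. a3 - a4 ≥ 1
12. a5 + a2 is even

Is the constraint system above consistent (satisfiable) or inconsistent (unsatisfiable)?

One satisfying assignment is a1 = 0, a2 = 2, a3 = 3, a4 = 1, a5 = 0.
For the less obvious constraints — constraint 1: a1 + a4 = 1; constraint 3: a2 + a1 = 2; constraint 9: a5 + a3 = 3 — and the others hold by inspection.

Satisfiable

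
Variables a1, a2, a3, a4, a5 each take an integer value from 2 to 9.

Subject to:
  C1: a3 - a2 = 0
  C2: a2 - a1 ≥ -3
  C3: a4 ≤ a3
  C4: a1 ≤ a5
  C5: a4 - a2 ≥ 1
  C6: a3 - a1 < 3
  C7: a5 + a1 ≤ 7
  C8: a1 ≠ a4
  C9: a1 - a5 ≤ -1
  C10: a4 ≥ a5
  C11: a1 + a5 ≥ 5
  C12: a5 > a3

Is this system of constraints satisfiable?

Unsatisfiable

Constraints 3, 10, and 12 give a5 ≤ a4, a4 ≤ a3, a3 < a5. Chaining: a5 ≤ a4 ≤ a3 < a5, which forces a5 < a5 — impossible.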